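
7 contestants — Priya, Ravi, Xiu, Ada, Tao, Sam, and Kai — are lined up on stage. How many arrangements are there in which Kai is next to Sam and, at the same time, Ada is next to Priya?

480

Treat {Kai,Sam} as one block (2 orders) and {Ada,Priya} as another (2 orders).
That leaves 5 units to arrange: 2 × 2 × 5! = 4 × 120 = 480.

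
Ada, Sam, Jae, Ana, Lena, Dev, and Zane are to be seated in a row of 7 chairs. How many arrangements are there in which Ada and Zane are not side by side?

3600

There are 7! = 5040 arrangements in all. If Ada and Zane are adjacent, merging them into one block gives 2·(6)! = 1440 arrangements.
Complementary counting: 5040 − 1440 = 3600.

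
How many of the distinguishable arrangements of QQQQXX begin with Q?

Fix Q in the first position and arrange the remaining 5 letters.
Those 5 letters have Q appearing 3 times and X appearing twice, giving (5)!/(3!·2!) = 10.

10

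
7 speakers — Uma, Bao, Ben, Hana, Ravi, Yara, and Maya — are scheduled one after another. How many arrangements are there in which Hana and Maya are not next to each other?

3600

There are 7! = 5040 arrangements in all. If Hana and Maya are adjacent, merging them into one block gives 2·(6)! = 1440 arrangements.
So 5040 − 1440 = 3600 arrangements keep them apart.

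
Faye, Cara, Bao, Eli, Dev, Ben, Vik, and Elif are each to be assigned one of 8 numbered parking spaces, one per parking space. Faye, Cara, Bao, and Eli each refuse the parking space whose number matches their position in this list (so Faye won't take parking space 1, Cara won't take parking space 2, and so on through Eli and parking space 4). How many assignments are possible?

24024

Let Aᵢ (for 1 ≤ i ≤ 4) be the placements that put person i in their forbidden parking space. Any j of these fix j positions, leaving (8−j)! ways to fill the rest, and there are C(4,j) ways to pick which j.
By inclusion–exclusion, the number of valid placements is Σ_{j=0}^{4} (−1)^j C(4,j)·(8−j)!.
Computing: 40320 − 20160 + 4320 − 480 + 24 = 24024.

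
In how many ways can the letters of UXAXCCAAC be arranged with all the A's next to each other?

420

Treat the 3 copies of A as a single block. The multiset to arrange is then {AAA, C, C, C, U, X, X}, 7 items in all.
That gives (7)!/(3!·2!) = 420 arrangements.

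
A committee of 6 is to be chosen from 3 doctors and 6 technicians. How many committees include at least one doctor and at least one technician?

83

Total 6-person selections from all 9: C(9,6) = 84.
Subtract selections that omit an entire group: no doctors → C(6,6) = 1; no technicians → C(3,6) = 0.
Both groups omitted at once is impossible, so 84 − 1 = 83.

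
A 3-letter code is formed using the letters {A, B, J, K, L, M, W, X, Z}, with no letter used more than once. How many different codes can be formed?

This is a permutation of 3 out of 9: P(9,3) = 9!/6!.
9 × 8 × 7 = 504.

504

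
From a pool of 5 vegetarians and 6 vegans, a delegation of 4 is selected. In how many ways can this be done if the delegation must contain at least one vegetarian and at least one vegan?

Unrestricted: C(11,4) = 330 ways to pick any 4 of the 11.
Selections missing a whole group: no vegetarians → C(6,4) = 15; no vegans → C(5,4) = 5.
Both groups omitted at once is impossible, so 330 − 20 = 310.

310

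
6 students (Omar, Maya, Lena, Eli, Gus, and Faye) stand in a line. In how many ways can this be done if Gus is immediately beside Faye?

Treat {Gus, Faye} as a single unit. There are 5 units to order, and the pair itself can be ordered 2 ways.
That gives 2 × 5! = 2 × 120 = 240.

240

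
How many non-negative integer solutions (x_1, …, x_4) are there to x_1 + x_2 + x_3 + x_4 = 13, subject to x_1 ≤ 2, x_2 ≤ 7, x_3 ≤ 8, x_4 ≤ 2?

By stars and bars, unrestricted non-negative solutions to x_1+…+x_4 = 13 number C(13+3,3) = 560.
Subtract solutions that violate a single cap (substitute x_i' = x_i − (cap_i+1)): x_1 ≥ 3 gives C(13,3) = 286; x_2 ≥ 8 gives C(8,3) = 56; x_3 ≥ 9 gives C(7,3) = 35; x_4 ≥ 3 gives C(13,3) = 286. Together 663.
Add back pairs where two caps are both exceeded: 10 + 4 + 120 + 0 + 10 + 4 = 148.
By inclusion–exclusion the count is 560 − 663 + 148 = 45.

45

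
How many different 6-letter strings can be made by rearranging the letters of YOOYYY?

YOOYYY has 6 letters with O appearing twice and Y appearing 4 times.
Dividing 6! = 720 by 4!·2! = 48 for the repeated letters gives 15.

15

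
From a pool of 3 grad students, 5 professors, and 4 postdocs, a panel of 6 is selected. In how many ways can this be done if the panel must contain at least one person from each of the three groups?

Unrestricted: C(12,6) = 924 ways to pick any 6 of the 12.
Selections missing a whole group: no grad students → C(9,6) = 84; no professors → C(7,6) = 7; no postdocs → C(8,6) = 28.
Add back selections omitting two groups (i.e. drawn from a single group): C(3,6) + C(5,6) + C(4,6) = 0.
By inclusion–exclusion: 924 − 119 + 0 = 805.

805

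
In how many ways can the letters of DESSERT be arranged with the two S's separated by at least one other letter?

There are 7!/(2!·2!) = 1260 arrangements of DESSERT in total.
Arrangements with the S's together: treat SS as one letter, giving (6)!/(2!) = 360.
Subtracting, 1260 − 360 = 900 arrangements keep the S's apart.

900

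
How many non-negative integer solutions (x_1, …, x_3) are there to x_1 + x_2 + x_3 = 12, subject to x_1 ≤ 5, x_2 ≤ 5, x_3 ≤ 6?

15

Without the upper bounds there are C(14,2) = 91 ways to split 12 among 3 variables.
Subtract solutions that violate a single cap (substitute x_i' = x_i − (cap_i+1)): x_1 ≥ 6 gives C(8,2) = 28; x_2 ≥ 6 gives C(8,2) = 28; x_3 ≥ 7 gives C(7,2) = 21. Together 77.
Add back pairs where two caps are both exceeded: 1 + 0 + 0 = 1.
By inclusion–exclusion the count is 91 − 77 + 1 = 15.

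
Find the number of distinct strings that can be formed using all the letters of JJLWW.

30

Letter multiplicities in JJLWW: J×2, L×1, W×2.
Dividing 5! = 120 by 2!·2! = 4 for the repeated letters gives 30.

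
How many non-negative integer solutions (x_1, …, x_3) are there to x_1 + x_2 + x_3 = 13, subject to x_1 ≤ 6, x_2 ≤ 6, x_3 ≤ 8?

Without the upper bounds there are C(15,2) = 105 ways to split 13 among 3 variables.
Subtract solutions that violate a single cap (substitute x_i' = x_i − (cap_i+1)): x_1 ≥ 7 gives C(8,2) = 28; x_2 ≥ 7 gives C(8,2) = 28; x_3 ≥ 9 gives C(6,2) = 15. Together 71.
No two caps can be exceeded simultaneously, so the pair terms are all 0.
By inclusion–exclusion the count is 105 − 71 + 0 = 34.

34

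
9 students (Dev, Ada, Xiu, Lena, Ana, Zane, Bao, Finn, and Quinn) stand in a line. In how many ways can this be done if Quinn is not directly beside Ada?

Of the 9! = 362880 arrangements, those with Quinn and Ada adjacent number 2 × 8! = 80640 (treat the pair as a block with 2 internal orders).
Complementary counting: 362880 − 80640 = 282240.

282240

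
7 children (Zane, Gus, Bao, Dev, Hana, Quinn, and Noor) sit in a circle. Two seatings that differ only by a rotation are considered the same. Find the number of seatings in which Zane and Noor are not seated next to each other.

480

All circular seatings of 7 people number (6)! = 720.
Seatings with Zane beside Noor: treat them as a block with 2 internal orders, giving 2 × (5)! = 240.
Subtracting, 720 − 240 = 480.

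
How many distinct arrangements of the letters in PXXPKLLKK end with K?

2520

With the last slot taken by K, it remains to arrange the other 8 letters (PXXPLLKK).
Those 8 letters have K appearing twice, L appearing twice, P appearing twice, and X appearing twice, giving (8)!/(2!·2!·2!·2!) = 2520.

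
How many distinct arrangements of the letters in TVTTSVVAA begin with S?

560

With the first slot taken by S, it remains to arrange the other 8 letters (TVTTVVAA).
Those 8 letters have A appearing twice, T appearing 3 times, and V appearing 3 times, giving (8)!/(3!·3!·2!) = 560.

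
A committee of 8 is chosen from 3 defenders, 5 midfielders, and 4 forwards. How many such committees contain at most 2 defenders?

Split by how many defenders are chosen (0 through 2).
Sum: C(3,0)·C(9,8) + C(3,1)·C(9,7) + C(3,2)·C(9,6) = 9 + 108 + 252 = 369.

369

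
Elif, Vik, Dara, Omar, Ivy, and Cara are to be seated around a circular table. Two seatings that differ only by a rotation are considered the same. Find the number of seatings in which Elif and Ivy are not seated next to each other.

All circular seatings of 6 people number (5)! = 120.
Those with Elif next to Ivy: fuse the pair into one unit and seat 5 units around a circle — 2·(4)! = 48.
Subtracting, 120 − 48 = 72.

72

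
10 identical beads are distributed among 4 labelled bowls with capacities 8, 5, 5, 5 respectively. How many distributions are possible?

177

By stars and bars, unrestricted non-negative solutions to x_1+…+x_4 = 10 number C(10+3,3) = 286.
Subtract solutions that violate a single cap (substitute x_i' = x_i − (cap_i+1)): x_1 ≥ 9 gives C(4,3) = 4; x_2 ≥ 6 gives C(7,3) = 35; x_3 ≥ 6 gives C(7,3) = 35; x_4 ≥ 6 gives C(7,3) = 35. Together 109.
No two caps can be exceeded simultaneously, so the pair terms are all 0.
By inclusion–exclusion the count is 286 − 109 + 0 = 177.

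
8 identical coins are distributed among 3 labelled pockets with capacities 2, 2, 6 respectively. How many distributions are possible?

Ignoring the caps, the number of non-negative solutions to x_1+…+x_3 = 8 is C(10,2) = 45.
Subtract solutions that violate a single cap (substitute x_i' = x_i − (cap_i+1)): x_1 ≥ 3 gives C(7,2) = 21; x_2 ≥ 3 gives C(7,2) = 21; x_3 ≥ 7 gives C(3,2) = 3. Together 45.
Add back pairs where two caps are both exceeded: 6 + 0 + 0 = 6.
By inclusion–exclusion the count is 45 − 45 + 6 = 6.

6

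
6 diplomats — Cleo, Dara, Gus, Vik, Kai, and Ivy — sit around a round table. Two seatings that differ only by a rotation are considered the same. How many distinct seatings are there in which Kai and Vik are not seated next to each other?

Without the restriction there are (5)! = 120 seatings.
Those with Kai next to Vik: fuse the pair into one unit and seat 5 units around a circle — 2·(4)! = 48.
Subtracting, 120 − 48 = 72.

72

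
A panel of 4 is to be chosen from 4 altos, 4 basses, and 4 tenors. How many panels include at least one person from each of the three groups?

Total 4-person selections from all 12: C(12,4) = 495.
Subtract selections that omit an entire group: no altos → C(8,4) = 70; no basses → C(8,4) = 70; no tenors → C(8,4) = 70.
Add back selections omitting two groups (i.e. drawn from a single group): C(4,4) + C(4,4) + C(4,4) = 3.
By inclusion–exclusion: 495 − 210 + 3 = 288.

288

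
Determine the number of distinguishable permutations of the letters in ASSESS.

The 6 letters of ASSESS have repeats: S appearing 4 times.
So there are 6! / (4!) = 30 distinguishable arrangements.

30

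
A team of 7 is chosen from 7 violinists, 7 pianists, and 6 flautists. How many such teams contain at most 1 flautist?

Split by how many flautists are chosen (0 through 1).
Sum: C(6,0)·C(14,7) + C(6,1)·C(14,6) = 3432 + 18018 = 21450.

21450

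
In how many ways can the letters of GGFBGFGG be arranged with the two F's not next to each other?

126

Total arrangements of GGFBGFGG: 8!/(5!·2!) = 168.
Arrangements with the F's together: treat FF as one letter, giving (7)!/(5!) = 42.
Hence 168 − 42 = 126.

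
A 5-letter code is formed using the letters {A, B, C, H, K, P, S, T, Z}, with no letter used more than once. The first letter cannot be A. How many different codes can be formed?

The first letter has 9−1 = 8 choices (anything except A).
The remaining 4 letters are filled from the other 8 symbols without repetition: 8 × 7 × 6 × 5 = 1680.
Total: 8 × 1680 = 13440.

13440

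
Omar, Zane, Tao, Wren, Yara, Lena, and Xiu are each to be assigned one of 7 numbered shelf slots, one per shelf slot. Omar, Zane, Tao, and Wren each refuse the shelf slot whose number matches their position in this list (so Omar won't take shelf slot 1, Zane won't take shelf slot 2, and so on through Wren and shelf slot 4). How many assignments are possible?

Let Aᵢ (for 1 ≤ i ≤ 4) be the placements that put person i in their forbidden shelf slot. Any j of these fix j positions, leaving (7−j)! ways to fill the rest, and there are C(4,j) ways to pick which j.
By inclusion–exclusion, the number of valid placements is Σ_{j=0}^{4} (−1)^j C(4,j)·(7−j)!.
Computing: 5040 − 2880 + 720 − 96 + 6 = 2790.

2790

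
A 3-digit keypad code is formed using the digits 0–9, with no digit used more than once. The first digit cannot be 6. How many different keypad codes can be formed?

648

The first digit has 10−1 = 9 choices (anything except 6).
The remaining 2 digits are filled from the other 9 symbols without repetition: 9 × 8 = 72.
Total: 9 × 72 = 648.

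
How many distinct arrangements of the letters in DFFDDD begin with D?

Fix D in the first position and arrange the remaining 5 letters.
Those 5 letters have D appearing 3 times and F appearing twice, giving (5)!/(3!·2!) = 10.

10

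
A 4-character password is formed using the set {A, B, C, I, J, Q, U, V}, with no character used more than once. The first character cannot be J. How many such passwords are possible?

The first character has 8−1 = 7 choices (anything except J).
The remaining 3 characters are filled from the other 7 symbols without repetition: 7 × 6 × 5 = 210.
Total: 7 × 210 = 1470.

1470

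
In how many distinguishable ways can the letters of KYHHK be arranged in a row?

30

The 5 letters of KYHHK have repeats: H appearing twice and K appearing twice.
So there are 5! / (2!·2!) = 30 distinguishable arrangements.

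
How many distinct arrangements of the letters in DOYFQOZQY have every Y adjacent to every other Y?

10080

Treat the 2 copies of Y as a single block. The multiset to arrange is then {YY, D, F, O, O, Q, Q, Z}, 8 items in all.
That gives (8)!/(2!·2!) = 10080 arrangements.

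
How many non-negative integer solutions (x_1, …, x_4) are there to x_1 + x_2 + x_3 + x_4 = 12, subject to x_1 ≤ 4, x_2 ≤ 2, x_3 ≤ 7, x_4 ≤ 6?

By stars and bars, unrestricted non-negative solutions to x_1+…+x_4 = 12 number C(12+3,3) = 455.
Subtract solutions that violate a single cap (substitute x_i' = x_i − (cap_i+1)): x_1 ≥ 5 gives C(10,3) = 120; x_2 ≥ 3 gives C(12,3) = 220; x_3 ≥ 8 gives C(7,3) = 35; x_4 ≥ 7 gives C(8,3) = 56. Together 431.
Add back pairs where two caps are both exceeded: 35 + 0 + 1 + 4 + 10 + 0 = 50.
By inclusion–exclusion the count is 455 − 431 + 50 = 74.

74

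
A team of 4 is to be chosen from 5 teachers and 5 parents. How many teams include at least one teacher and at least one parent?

Total 4-person selections from all 10: C(10,4) = 210.
Subtract selections that omit an entire group: no teachers → C(5,4) = 5; no parents → C(5,4) = 5.
Both groups omitted at once is impossible, so 210 − 10 = 200.

200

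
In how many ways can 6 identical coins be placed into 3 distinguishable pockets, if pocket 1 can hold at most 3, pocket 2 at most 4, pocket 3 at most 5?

18

Without the upper bounds there are C(8,2) = 28 ways to split 6 among 3 pockets.
Subtract solutions that violate a single cap (substitute x_i' = x_i − (cap_i+1)): x_1 ≥ 4 gives C(4,2) = 6; x_2 ≥ 5 gives C(3,2) = 3; x_3 ≥ 6 gives C(2,2) = 1. Together 10.
No two caps can be exceeded simultaneously, so the pair terms are all 0.
By inclusion–exclusion the count is 28 − 10 + 0 = 18.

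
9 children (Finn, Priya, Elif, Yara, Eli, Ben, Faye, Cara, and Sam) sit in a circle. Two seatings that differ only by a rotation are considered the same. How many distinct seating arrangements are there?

Seat Finn anywhere (absorbing the rotational symmetry), then permute the other 8: (8)! = 40320.

40320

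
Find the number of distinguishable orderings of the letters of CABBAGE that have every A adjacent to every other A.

360

Treat the 2 copies of A as a single block. The multiset to arrange is then {AA, B, B, C, E, G}, 6 items in all.
That gives (6)!/(2!) = 360 arrangements.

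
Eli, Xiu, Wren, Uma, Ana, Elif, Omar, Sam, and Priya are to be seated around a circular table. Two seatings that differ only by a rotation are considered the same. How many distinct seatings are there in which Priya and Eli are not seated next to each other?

30240

Without the restriction there are (8)! = 40320 seatings.
Those with Priya next to Eli: fuse the pair into one unit and seat 8 units around a circle — 2·(7)! = 10080.
Subtracting, 40320 − 10080 = 30240.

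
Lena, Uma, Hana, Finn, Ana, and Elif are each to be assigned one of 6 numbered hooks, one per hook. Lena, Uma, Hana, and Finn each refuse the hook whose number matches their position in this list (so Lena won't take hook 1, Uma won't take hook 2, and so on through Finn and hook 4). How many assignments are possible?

362

Let Aᵢ (for 1 ≤ i ≤ 4) be the placements that put person i in their forbidden hook. Any j of these fix j positions, leaving (6−j)! ways to fill the rest, and there are C(4,j) ways to pick which j.
By inclusion–exclusion, the number of valid placements is Σ_{j=0}^{4} (−1)^j C(4,j)·(6−j)!.
Computing: 720 − 480 + 144 − 24 + 2 = 362.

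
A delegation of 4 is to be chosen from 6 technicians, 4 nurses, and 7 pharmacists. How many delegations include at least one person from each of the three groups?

With no constraint there are C(17,4) = 2380 possible selections.
Subtract selections that omit an entire group: no technicians → C(11,4) = 330; no nurses → C(13,4) = 715; no pharmacists → C(10,4) = 210.
Add back selections omitting two groups (i.e. drawn from a single group): C(6,4) + C(4,4) + C(7,4) = 51.
By inclusion–exclusion: 2380 − 1255 + 51 = 1176.

1176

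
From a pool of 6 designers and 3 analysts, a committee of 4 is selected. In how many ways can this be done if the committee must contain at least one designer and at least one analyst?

111

Unrestricted: C(9,4) = 126 ways to pick any 4 of the 9.
Selections missing a whole group: no designers → C(3,4) = 0; no analysts → C(6,4) = 15.
Both groups omitted at once is impossible, so 126 − 15 = 111.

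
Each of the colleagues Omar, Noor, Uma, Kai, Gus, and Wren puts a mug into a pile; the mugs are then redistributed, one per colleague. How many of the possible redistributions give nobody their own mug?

265

This is the derangement count D_6: permutations of 6 items with no fixed point.
By inclusion–exclusion this is Σ_{j=0}^{6} (−1)^j C(6,j)·(6−j)!.
Computing: 720 − 720 + 360 − 120 + 30 − 6 + 1 = 265.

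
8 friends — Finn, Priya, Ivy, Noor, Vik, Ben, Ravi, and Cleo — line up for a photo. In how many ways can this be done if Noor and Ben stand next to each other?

10080

Treat {Noor, Ben} as a single unit. There are 7 units to order, and the pair itself can be ordered 2 ways.
So the count is 2·(7)! = 10080.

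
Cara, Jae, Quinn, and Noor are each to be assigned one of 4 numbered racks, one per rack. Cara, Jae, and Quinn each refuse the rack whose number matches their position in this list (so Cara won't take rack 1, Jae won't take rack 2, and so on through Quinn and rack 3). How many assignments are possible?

11

Let Aᵢ (for i ∈ {1, 2, 3}) be the placements that put person i in their forbidden rack. Any j of these fix j positions, leaving (4−j)! ways to fill the rest, and there are C(3,j) ways to pick which j.
By inclusion–exclusion, the number of valid placements is Σ_{j=0}^{3} (−1)^j C(3,j)·(4−j)!.
Computing: 24 − 18 + 6 − 1 = 11.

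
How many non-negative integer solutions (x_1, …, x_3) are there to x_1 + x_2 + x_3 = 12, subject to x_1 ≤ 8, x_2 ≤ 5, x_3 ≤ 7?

38

Ignoring the caps, the number of non-negative solutions to x_1+…+x_3 = 12 is C(14,2) = 91.
Subtract solutions that violate a single cap (substitute x_i' = x_i − (cap_i+1)): x_1 ≥ 9 gives C(5,2) = 10; x_2 ≥ 6 gives C(8,2) = 28; x_3 ≥ 8 gives C(6,2) = 15. Together 53.
No two caps can be exceeded simultaneously, so the pair terms are all 0.
By inclusion–exclusion the count is 91 − 53 + 0 = 38.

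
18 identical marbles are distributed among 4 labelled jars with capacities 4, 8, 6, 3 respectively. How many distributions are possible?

20

Ignoring the caps, the number of non-negative solutions to x_1+…+x_4 = 18 is C(21,3) = 1330.
Subtract solutions that violate a single cap (substitute x_i' = x_i − (cap_i+1)): x_1 ≥ 5 gives C(16,3) = 560; x_2 ≥ 9 gives C(12,3) = 220; x_3 ≥ 7 gives C(14,3) = 364; x_4 ≥ 4 gives C(17,3) = 680. Together 1824.
Add back pairs where two caps are both exceeded: 35 + 84 + 220 + 10 + 56 + 120 = 525.
Subtract triples: 0 + 1 + 10 + 0 = 11.
By inclusion–exclusion the count is 1330 − 1824 + 525 − 11 = 20.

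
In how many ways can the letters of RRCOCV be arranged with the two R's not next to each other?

120

Total arrangements of RRCOCV: 6!/(2!·2!) = 180.
Arrangements with the R's together: treat RR as one letter, giving (5)!/(2!) = 60.
Hence 180 − 60 = 120.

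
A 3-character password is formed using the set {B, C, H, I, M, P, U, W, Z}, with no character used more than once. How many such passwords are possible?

504

This is a permutation of 3 out of 9: P(9,3) = 9!/6!.
9 × 8 × 7 = 504.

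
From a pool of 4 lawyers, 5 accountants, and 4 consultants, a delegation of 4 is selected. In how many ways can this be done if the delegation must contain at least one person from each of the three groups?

Total 4-person selections from all 13: C(13,4) = 715.
Selections missing a whole group: no lawyers → C(9,4) = 126; no accountants → C(8,4) = 70; no consultants → C(9,4) = 126.
Add back selections omitting two groups (i.e. drawn from a single group): C(4,4) + C(5,4) + C(4,4) = 7.
By inclusion–exclusion: 715 − 322 + 7 = 400.

400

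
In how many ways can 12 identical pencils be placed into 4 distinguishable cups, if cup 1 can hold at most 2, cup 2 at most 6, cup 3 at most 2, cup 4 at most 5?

By stars and bars, unrestricted non-negative solutions to x_1+…+x_4 = 12 number C(12+3,3) = 455.
Subtract solutions that violate a single cap (substitute x_i' = x_i − (cap_i+1)): x_1 ≥ 3 gives C(12,3) = 220; x_2 ≥ 7 gives C(8,3) = 56; x_3 ≥ 3 gives C(12,3) = 220; x_4 ≥ 6 gives C(9,3) = 84. Together 580.
Add back pairs where two caps are both exceeded: 10 + 84 + 20 + 10 + 0 + 20 = 144.
Subtract triples: 0 + 0 + 1 + 0 = 1.
By inclusion–exclusion the count is 455 − 580 + 144 − 1 = 18.

18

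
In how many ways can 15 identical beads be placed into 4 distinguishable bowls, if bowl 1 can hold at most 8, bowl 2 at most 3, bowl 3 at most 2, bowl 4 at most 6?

30

Ignoring the caps, the number of non-negative solutions to x_1+…+x_4 = 15 is C(18,3) = 816.
Subtract solutions that violate a single cap (substitute x_i' = x_i − (cap_i+1)): x_1 ≥ 9 gives C(9,3) = 84; x_2 ≥ 4 gives C(14,3) = 364; x_3 ≥ 3 gives C(15,3) = 455; x_4 ≥ 7 gives C(11,3) = 165. Together 1068.
Add back pairs where two caps are both exceeded: 10 + 20 + 0 + 165 + 35 + 56 = 286.
Subtract triples: 0 + 0 + 0 + 4 = 4.
By inclusion–exclusion the count is 816 − 1068 + 286 − 4 = 30.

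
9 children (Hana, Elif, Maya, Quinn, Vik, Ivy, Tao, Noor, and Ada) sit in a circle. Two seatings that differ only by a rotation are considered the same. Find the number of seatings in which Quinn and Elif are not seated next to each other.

30240

Without the restriction there are (8)! = 40320 seatings.
Those with Quinn next to Elif: fuse the pair into one unit and seat 8 units around a circle — 2·(7)! = 10080.
Subtracting, 40320 − 10080 = 30240.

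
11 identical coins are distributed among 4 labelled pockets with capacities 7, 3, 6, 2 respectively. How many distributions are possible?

65

Ignoring the caps, the number of non-negative solutions to x_1+…+x_4 = 11 is C(14,3) = 364.
Subtract solutions that violate a single cap (substitute x_i' = x_i − (cap_i+1)): x_1 ≥ 8 gives C(6,3) = 20; x_2 ≥ 4 gives C(10,3) = 120; x_3 ≥ 7 gives C(7,3) = 35; x_4 ≥ 3 gives C(11,3) = 165. Together 340.
Add back pairs where two caps are both exceeded: 0 + 0 + 1 + 1 + 35 + 4 = 41.
By inclusion–exclusion the count is 364 − 340 + 41 = 65.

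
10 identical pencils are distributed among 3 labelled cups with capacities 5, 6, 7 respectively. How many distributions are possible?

35

Without the upper bounds there are C(12,2) = 66 ways to split 10 among 3 cups.
Subtract solutions that violate a single cap (substitute x_i' = x_i − (cap_i+1)): x_1 ≥ 6 gives C(6,2) = 15; x_2 ≥ 7 gives C(5,2) = 10; x_3 ≥ 8 gives C(4,2) = 6. Together 31.
No two caps can be exceeded simultaneously, so the pair terms are all 0.
By inclusion–exclusion the count is 66 − 31 + 0 = 35.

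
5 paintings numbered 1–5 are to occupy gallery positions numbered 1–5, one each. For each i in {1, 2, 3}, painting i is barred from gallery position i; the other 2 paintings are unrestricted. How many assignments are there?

64

Let Aᵢ (for i ∈ {1, 2, 3}) be the placements that put painting i in its forbidden gallery position. Any j of these fix j positions, leaving (5−j)! ways to fill the rest, and there are C(3,j) ways to pick which j.
By inclusion–exclusion, the number of valid placements is Σ_{j=0}^{3} (−1)^j C(3,j)·(5−j)!.
Computing: 120 − 72 + 18 − 2 = 64.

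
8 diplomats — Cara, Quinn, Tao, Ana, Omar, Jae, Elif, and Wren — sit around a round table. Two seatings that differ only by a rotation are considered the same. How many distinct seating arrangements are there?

5040

Fix one person's seat to break rotational symmetry; the remaining 7 people can be arranged in (7)! = 5040 ways.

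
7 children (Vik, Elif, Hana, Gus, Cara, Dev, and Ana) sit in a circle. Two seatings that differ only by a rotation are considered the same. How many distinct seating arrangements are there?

720

Around a circle, 7 distinct people have 7!/7 = (6)! = 720 rotationally distinct seatings.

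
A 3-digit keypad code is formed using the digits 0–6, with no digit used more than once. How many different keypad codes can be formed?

210

Choose and order 3 of the 7 symbols: the first digit has 7 options, the next 6, then 5.
That product is 7 × 6 × 5 = 210.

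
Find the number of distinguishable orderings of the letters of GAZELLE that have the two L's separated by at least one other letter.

Total arrangements of GAZELLE: 7!/(2!·2!) = 1260.
Arrangements with the L's together: treat LL as one letter, giving (6)!/(2!) = 360.
Subtracting, 1260 − 360 = 900 arrangements keep the L's apart.

900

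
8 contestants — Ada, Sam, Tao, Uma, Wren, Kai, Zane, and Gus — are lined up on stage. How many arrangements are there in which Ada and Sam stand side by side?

Glue Ada and Sam into one block (2 internal orders), leaving 7 units to arrange in a row.
So the count is 2·(7)! = 10080.

10080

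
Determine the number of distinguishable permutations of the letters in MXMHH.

30

The 5 letters of MXMHH have repeats: H appearing twice and M appearing twice.
Dividing 5! = 120 by 2!·2! = 4 for the repeated letters gives 30.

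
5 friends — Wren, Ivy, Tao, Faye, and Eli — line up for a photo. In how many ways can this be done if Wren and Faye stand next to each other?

48

Treat {Wren, Faye} as a single unit. There are 4 units to order, and the pair itself can be ordered 2 ways.
That gives 2 × 4! = 2 × 24 = 48.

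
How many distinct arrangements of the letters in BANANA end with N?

Fix N in the last position and arrange the remaining 5 letters.
Those 5 letters have A appearing 3 times, giving (5)!/(3!) = 20.

20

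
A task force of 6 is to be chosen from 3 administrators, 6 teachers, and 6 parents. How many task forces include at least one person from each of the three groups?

With no constraint there are C(15,6) = 5005 possible selections.
Selections missing a whole group: no administrators → C(12,6) = 924; no teachers → C(9,6) = 84; no parents → C(9,6) = 84.
Add back selections omitting two groups (i.e. drawn from a single group): C(3,6) + C(6,6) + C(6,6) = 2.
By inclusion–exclusion: 5005 − 1092 + 2 = 3915.

3915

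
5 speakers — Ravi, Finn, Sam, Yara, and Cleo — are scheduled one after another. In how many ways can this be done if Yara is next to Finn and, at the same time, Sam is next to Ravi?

24

Treat {Yara,Finn} as one block (2 orders) and {Sam,Ravi} as another (2 orders).
That leaves 3 units to arrange: 2 × 2 × 3! = 4 × 6 = 24.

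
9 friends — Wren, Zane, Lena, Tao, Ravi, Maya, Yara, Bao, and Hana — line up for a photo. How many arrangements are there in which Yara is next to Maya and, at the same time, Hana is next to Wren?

20160

Treat {Yara,Maya} as one block (2 orders) and {Hana,Wren} as another (2 orders).
That leaves 7 units to arrange: 2 × 2 × 7! = 4 × 5040 = 20160.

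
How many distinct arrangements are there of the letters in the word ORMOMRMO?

Letter multiplicities in ORMOMRMO: M×3, O×3, R×2.
So there are 8! / (3!·3!·2!) = 560 distinguishable arrangements.

560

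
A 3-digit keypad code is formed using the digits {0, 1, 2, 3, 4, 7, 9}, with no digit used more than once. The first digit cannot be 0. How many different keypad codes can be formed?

The first digit has 7−1 = 6 choices (anything except 0).
The remaining 2 digits are filled from the other 6 symbols without repetition: 6 × 5 = 30.
Total: 6 × 30 = 180.

180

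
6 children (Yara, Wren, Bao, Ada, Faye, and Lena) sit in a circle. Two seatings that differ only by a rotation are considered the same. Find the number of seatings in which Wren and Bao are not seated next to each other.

All circular seatings of 6 people number (5)! = 120.
Seatings with Wren beside Bao: treat them as a block with 2 internal orders, giving 2 × (4)! = 48.
Subtracting, 120 − 48 = 72.

72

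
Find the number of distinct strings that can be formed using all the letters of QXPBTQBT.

5040

The 8 letters of QXPBTQBT have repeats: B appearing twice, Q appearing twice, and T appearing twice.
So there are 8! / (2!·2!·2!) = 5040 distinguishable arrangements.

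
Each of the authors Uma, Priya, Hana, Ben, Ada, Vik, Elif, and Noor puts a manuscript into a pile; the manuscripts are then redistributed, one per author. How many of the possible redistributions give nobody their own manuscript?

14833

Count assignments avoiding every fixed point. For any j of the 8 authors fixed to their own manuscript, the other 8−j can be arranged in (8−j)! ways.
By inclusion–exclusion this is Σ_{j=0}^{8} (−1)^j C(8,j)·(8−j)!.
Computing: 40320 − 40320 + 20160 − 6720 + 1680 − 336 + 56 − 8 + 1 = 14833.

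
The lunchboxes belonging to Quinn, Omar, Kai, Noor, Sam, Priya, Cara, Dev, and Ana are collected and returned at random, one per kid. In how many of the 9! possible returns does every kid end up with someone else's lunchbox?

133496

This is the derangement count D_9: permutations of 9 items with no fixed point.
By inclusion–exclusion this is Σ_{j=0}^{9} (−1)^j C(9,j)·(9−j)!.
Computing: 362880 − 362880 + 181440 − 60480 + 15120 − 3024 + 504 − 72 + 9 − 1 = 133496.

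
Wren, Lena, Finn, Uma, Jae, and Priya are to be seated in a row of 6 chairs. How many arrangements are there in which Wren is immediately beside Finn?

Glue Wren and Finn into one block (2 internal orders), leaving 5 units to arrange in a row.
So the count is 2·(5)! = 240.

240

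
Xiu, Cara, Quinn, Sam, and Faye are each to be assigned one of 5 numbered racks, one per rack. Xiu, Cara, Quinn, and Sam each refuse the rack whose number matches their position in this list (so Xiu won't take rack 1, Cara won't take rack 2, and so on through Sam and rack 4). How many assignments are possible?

Let Aᵢ (for 1 ≤ i ≤ 4) be the placements that put person i in their forbidden rack. Any j of these fix j positions, leaving (5−j)! ways to fill the rest, and there are C(4,j) ways to pick which j.
By inclusion–exclusion, the number of valid placements is Σ_{j=0}^{4} (−1)^j C(4,j)·(5−j)!.
Computing: 120 − 96 + 36 − 8 + 1 = 53.

53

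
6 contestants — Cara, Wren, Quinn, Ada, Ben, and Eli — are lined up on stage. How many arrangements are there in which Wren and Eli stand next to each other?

240

Place the 4 others and the Wren-Eli pair as 5 objects in a line; the pair has 2 internal arrangements.
So the count is 2·(5)! = 240.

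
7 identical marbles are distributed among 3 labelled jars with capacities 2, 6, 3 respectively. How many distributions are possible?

Without the upper bounds there are C(9,2) = 36 ways to split 7 among 3 jars.
Subtract solutions that violate a single cap (substitute x_i' = x_i − (cap_i+1)): x_1 ≥ 3 gives C(6,2) = 15; x_2 ≥ 7 gives C(2,2) = 1; x_3 ≥ 4 gives C(5,2) = 10. Together 26.
Add back pairs where two caps are both exceeded: 0 + 1 + 0 = 1.
By inclusion–exclusion the count is 36 − 26 + 1 = 11.

11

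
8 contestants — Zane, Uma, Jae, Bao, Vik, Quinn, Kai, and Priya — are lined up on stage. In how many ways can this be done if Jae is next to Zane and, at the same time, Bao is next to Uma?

Treat {Jae,Zane} as one block (2 orders) and {Bao,Uma} as another (2 orders).
That leaves 6 units to arrange: 2 × 2 × 6! = 4 × 720 = 2880.

2880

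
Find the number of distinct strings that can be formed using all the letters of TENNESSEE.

3780

The 9 letters of TENNESSEE have repeats: E appearing 4 times, N appearing twice, and S appearing twice.
The number of distinct arrangements is 9!/(4!·2!·2!) = 362880/96 = 3780.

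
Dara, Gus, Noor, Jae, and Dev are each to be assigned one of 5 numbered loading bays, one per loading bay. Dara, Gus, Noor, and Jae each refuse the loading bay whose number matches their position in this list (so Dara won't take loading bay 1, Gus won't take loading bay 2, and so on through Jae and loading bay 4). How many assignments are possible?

Let Aᵢ (for 1 ≤ i ≤ 4) be the placements that put person i in their forbidden loading bay. Any j of these fix j positions, leaving (5−j)! ways to fill the rest, and there are C(4,j) ways to pick which j.
By inclusion–exclusion, the number of valid placements is Σ_{j=0}^{4} (−1)^j C(4,j)·(5−j)!.
Computing: 120 − 96 + 36 − 8 + 1 = 53.

53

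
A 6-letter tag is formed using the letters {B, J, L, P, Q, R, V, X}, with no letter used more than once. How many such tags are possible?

20160

Choose and order 6 of the 8 symbols: the first letter has 8 options, the next 7, and so on down to 3.
That product is 8 × 7 × 6 × 5 × 4 × 3 = 20160.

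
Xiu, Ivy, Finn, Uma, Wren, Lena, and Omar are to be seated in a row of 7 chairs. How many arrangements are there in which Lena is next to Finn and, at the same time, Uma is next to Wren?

480

Treat {Lena,Finn} as one block (2 orders) and {Uma,Wren} as another (2 orders).
That leaves 5 units to arrange: 2 × 2 × 5! = 4 × 120 = 480.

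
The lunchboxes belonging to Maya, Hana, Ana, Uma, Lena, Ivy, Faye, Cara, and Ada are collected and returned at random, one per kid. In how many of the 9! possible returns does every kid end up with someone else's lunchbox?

133496

Count assignments avoiding every fixed point. For any j of the 9 kids fixed to their own lunchbox, the other 9−j can be arranged in (9−j)! ways.
By inclusion–exclusion this is Σ_{j=0}^{9} (−1)^j C(9,j)·(9−j)!.
Computing: 362880 − 362880 + 181440 − 60480 + 15120 − 3024 + 504 − 72 + 9 − 1 = 133496.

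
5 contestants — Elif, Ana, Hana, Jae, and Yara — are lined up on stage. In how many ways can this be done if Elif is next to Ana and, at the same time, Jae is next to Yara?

24

Treat {Elif,Ana} as one block (2 orders) and {Jae,Yara} as another (2 orders).
That leaves 3 units to arrange: 2 × 2 × 3! = 4 × 6 = 24.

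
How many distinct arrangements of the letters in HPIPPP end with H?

5

With the last slot taken by H, it remains to arrange the other 5 letters (PIPPP).
Those 5 letters have P appearing 4 times, giving (5)!/(4!) = 5.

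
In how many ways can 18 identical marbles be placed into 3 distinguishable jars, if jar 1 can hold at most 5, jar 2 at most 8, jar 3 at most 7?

Ignoring the caps, the number of non-negative solutions to x_1+…+x_3 = 18 is C(20,2) = 190.
Subtract solutions that violate a single cap (substitute x_i' = x_i − (cap_i+1)): x_1 ≥ 6 gives C(14,2) = 91; x_2 ≥ 9 gives C(11,2) = 55; x_3 ≥ 8 gives C(12,2) = 66. Together 212.
Add back pairs where two caps are both exceeded: 10 + 15 + 3 = 28.
By inclusion–exclusion the count is 190 − 212 + 28 = 6.

6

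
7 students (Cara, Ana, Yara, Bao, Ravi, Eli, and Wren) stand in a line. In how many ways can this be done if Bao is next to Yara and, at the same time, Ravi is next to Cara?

Treat {Bao,Yara} as one block (2 orders) and {Ravi,Cara} as another (2 orders).
That leaves 5 units to arrange: 2 × 2 × 5! = 4 × 120 = 480.

480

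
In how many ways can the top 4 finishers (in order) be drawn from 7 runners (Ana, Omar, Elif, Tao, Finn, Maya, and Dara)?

840

There are 7 choices for 1st place, 6 for 2nd, and so on down to 4 for position 4.
That gives 7 × 6 × 5 × 4 = 840.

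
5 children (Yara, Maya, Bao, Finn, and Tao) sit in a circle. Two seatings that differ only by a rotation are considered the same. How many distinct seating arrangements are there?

24

Seat Yara anywhere (absorbing the rotational symmetry), then permute the other 4: (4)! = 24.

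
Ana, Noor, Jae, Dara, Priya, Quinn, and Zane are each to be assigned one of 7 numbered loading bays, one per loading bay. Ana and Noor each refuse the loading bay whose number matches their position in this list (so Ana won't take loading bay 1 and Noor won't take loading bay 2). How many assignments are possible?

Let Aᵢ (for i ∈ {1, 2}) be the placements that put person i in their forbidden loading bay. Any j of these fix j positions, leaving (7−j)! ways to fill the rest, and there are C(2,j) ways to pick which j.
By inclusion–exclusion, the number of valid placements is Σ_{j=0}^{2} (−1)^j C(2,j)·(7−j)!.
Computing: 5040 − 1440 + 120 = 3720.

3720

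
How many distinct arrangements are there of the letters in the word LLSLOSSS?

Letter multiplicities in LLSLOSSS: L×3, O×1, S×4.
The number of distinct arrangements is 8!/(4!·3!) = 40320/144 = 280.

280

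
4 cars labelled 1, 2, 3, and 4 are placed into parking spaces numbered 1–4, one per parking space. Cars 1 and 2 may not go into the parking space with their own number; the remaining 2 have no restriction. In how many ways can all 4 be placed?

Let Aᵢ (for i ∈ {1, 2}) be the placements that put car i in its forbidden parking space. Any j of these fix j positions, leaving (4−j)! ways to fill the rest, and there are C(2,j) ways to pick which j.
By inclusion–exclusion, the number of valid placements is Σ_{j=0}^{2} (−1)^j C(2,j)·(4−j)!.
Computing: 24 − 12 + 2 = 14.

14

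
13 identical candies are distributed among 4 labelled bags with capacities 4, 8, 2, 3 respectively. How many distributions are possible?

Without the upper bounds there are C(16,3) = 560 ways to split 13 among 4 bags.
Subtract solutions that violate a single cap (substitute x_i' = x_i − (cap_i+1)): x_1 ≥ 5 gives C(11,3) = 165; x_2 ≥ 9 gives C(7,3) = 35; x_3 ≥ 3 gives C(13,3) = 286; x_4 ≥ 4 gives C(12,3) = 220. Together 706.
Add back pairs where two caps are both exceeded: 0 + 56 + 35 + 4 + 1 + 84 = 180.
Subtract triples: 0 + 0 + 4 + 0 = 4.
By inclusion–exclusion the count is 560 − 706 + 180 − 4 = 30.

30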